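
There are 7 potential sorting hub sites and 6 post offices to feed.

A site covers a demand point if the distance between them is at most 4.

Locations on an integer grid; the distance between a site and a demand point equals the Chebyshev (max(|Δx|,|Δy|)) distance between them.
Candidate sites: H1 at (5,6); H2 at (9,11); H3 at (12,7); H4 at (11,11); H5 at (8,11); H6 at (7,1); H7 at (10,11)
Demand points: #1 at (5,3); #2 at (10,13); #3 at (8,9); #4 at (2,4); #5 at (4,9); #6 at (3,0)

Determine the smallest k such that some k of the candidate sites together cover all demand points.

Coverage sets (demand points within 4 of each site):
  H1: {#1, #3, #4, #5}
  H2: {#2, #3}
  H3: {#3}
  H4: {#2, #3}
  H5: {#2, #3, #5}
  H6: {#1, #6}
  H7: {#2, #3}
No 2 sites suffice: every size-2 union leaves at least one demand point uncovered.
But {H1, H2, H6} covers everything, so the minimum is 3.

3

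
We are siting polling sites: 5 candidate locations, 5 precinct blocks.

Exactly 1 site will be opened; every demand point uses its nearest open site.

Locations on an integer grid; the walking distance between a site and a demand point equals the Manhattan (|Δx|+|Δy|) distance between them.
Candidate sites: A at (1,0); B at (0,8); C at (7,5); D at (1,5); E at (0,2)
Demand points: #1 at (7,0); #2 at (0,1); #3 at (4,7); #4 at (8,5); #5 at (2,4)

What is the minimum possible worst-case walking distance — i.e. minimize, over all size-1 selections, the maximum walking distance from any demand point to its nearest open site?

Open {C}.
  Farthest demand point is #2 at walking distance 11 (to C); all others are ≤ 11.
With {D} the worst case is 11.
With {E} the worst case is 11.
No size-1 selection achieves below 11.

11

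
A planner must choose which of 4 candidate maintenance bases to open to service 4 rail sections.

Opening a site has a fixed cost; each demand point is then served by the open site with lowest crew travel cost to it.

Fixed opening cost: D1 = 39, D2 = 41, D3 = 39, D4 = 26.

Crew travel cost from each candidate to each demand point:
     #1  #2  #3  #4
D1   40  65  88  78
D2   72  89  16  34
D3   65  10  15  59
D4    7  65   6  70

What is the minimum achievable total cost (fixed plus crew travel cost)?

Open {D3, D4}: assign each demand point to its cheapest open site.
  #1→D4 7, #2→D3 10, #3→D4 6, #4→D3 59
  crew travel cost 82, fixed 65 → total 147.
Compare {D2, D3, D4}: crew travel cost 57 + fixed 106 = 163.
Compare {D4}: crew travel cost 148 + fixed 26 = 174.
Compare {D2, D4}: crew travel cost 112 + fixed 67 = 179.
All other subsets cost ≥ 163. Minimum total cost: 147.

147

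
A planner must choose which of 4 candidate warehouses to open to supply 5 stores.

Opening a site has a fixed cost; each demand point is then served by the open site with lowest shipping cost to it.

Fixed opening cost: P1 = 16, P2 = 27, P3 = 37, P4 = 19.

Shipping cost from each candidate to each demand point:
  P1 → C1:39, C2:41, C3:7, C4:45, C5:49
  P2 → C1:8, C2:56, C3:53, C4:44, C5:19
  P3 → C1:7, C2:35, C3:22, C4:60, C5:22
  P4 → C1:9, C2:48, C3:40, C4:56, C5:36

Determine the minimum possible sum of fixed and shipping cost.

162

Open {P1, P2}: assign each demand point to its cheapest open site.
  C1→P2 8, C2→P1 41, C3→P1 7, C4→P2 44, C5→P2 19
  shipping cost 119, fixed 43 → total 162.
Compare {P1, P3}: shipping cost 116 + fixed 53 = 169.
Compare {P1, P4}: shipping cost 138 + fixed 35 = 173.
Compare {P1, P2, P4}: shipping cost 119 + fixed 62 = 181.
All other subsets cost ≥ 169. Minimum total cost: 162.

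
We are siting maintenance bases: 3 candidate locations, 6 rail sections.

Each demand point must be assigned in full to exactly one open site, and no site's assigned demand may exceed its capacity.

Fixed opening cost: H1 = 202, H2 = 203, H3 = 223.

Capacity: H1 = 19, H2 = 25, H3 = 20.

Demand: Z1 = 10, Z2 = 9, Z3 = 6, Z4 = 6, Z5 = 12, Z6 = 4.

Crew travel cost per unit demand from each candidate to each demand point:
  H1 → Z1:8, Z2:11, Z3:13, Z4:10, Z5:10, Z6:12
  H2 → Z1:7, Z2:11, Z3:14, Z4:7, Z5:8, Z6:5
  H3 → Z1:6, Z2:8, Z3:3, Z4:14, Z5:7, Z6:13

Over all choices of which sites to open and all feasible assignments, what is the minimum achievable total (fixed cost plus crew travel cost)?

Open {H1, H2, H3}; cheapest assignment that respects the capacities:
  H1 (cap 19, load 10): Z1 — cost 10×8 = 80
  H2 (cap 25, load 22): Z4, Z5, Z6 — cost 6×7 + 12×8 + 4×5 = 158
  H3 (cap 20, load 15): Z2, Z3 — cost 9×8 + 6×3 = 90
  Shipping 328, fixed 628 → total 956.
  Any other capacity-feasible assignment to {H1, H2, H3} ships for at least 328.
Total demand is 47 and no other set of sites has combined capacity ≥ 47, so {H1, H2, H3} is the only feasible choice of open sites. Minimum: 956.

956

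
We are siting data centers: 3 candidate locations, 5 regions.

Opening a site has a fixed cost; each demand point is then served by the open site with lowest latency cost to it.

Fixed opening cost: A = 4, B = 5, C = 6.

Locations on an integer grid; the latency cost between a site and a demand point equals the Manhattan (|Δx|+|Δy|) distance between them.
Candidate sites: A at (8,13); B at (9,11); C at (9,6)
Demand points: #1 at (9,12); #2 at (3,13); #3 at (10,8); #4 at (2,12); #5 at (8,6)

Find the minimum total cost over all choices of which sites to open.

Open {A, C}: assign each demand point to its cheapest open site.
  #1→A 2, #2→A 5, #3→C 3, #4→A 7, #5→C 1
  latency cost 18, fixed 10 → total 28.
Compare {A}: latency cost 28 + fixed 4 = 32.
Compare {B}: latency cost 27 + fixed 5 = 32.
Compare {A, B}: latency cost 23 + fixed 9 = 32.
All other subsets cost ≥ 32. Minimum total cost: 28.

28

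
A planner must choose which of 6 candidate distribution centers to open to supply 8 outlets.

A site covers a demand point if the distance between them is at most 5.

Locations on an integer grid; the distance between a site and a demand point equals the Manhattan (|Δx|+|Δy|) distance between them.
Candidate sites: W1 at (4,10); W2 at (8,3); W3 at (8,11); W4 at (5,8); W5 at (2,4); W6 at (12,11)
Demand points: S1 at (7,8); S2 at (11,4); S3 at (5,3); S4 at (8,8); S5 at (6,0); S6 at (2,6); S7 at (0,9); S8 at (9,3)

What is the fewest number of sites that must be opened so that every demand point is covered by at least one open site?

Coverage sets (demand points within 5 of each site):
  W1: {S1, S7}
  W2: {S2, S3, S4, S5, S8}
  W3: {S1, S4}
  W4: {S1, S3, S4, S6}
  W5: {S3, S6}
  W6: {}
No 2 sites suffice: every size-2 union leaves at least one demand point uncovered.
But {W1, W2, W4} covers everything, so the minimum is 3.

3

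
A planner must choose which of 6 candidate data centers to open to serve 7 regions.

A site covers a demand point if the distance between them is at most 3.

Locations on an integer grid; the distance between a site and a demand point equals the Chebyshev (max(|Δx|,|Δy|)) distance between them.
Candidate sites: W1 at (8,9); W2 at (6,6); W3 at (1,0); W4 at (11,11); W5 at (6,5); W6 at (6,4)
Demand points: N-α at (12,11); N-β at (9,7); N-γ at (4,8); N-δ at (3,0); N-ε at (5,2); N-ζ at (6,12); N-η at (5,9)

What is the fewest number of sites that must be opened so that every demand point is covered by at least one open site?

4

Coverage sets (demand points within 3 of each site):
  W1: {N-β, N-ζ, N-η}
  W2: {N-β, N-γ, N-η}
  W3: {N-δ}
  W4: {N-α}
  W5: {N-β, N-γ, N-ε}
  W6: {N-β, N-ε}
No 3 sites suffice: every size-3 union leaves at least one demand point uncovered.
But {W1, W3, W4, W5} covers everything, so the minimum is 4.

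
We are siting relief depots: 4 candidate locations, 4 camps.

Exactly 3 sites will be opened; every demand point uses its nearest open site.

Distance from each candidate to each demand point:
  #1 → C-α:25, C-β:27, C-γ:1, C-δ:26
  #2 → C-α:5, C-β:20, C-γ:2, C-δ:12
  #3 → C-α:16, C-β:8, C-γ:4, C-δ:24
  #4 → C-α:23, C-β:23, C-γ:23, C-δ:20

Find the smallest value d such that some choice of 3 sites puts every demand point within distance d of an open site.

12

Open {#1, #2, #3}.
  Farthest demand point is C-δ at distance 12 (to #2); all others are ≤ 12.
With {#2, #3, #4} the worst case is 12.
With {#1, #2, #4} the worst case is 20.
No size-3 selection achieves below 12.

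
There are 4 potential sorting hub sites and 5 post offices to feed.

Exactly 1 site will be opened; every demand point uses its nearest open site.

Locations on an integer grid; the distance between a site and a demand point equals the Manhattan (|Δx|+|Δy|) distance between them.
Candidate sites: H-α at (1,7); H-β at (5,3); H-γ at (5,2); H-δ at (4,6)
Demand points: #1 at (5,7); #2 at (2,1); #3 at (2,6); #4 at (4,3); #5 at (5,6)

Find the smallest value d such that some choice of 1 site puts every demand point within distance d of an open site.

Open {H-β}.
  Farthest demand point is #3 at distance 6 (to H-β); all others are ≤ 6.
With {H-α} the worst case is 7.
With {H-γ} the worst case is 7.
No size-1 selection achieves below 6.

6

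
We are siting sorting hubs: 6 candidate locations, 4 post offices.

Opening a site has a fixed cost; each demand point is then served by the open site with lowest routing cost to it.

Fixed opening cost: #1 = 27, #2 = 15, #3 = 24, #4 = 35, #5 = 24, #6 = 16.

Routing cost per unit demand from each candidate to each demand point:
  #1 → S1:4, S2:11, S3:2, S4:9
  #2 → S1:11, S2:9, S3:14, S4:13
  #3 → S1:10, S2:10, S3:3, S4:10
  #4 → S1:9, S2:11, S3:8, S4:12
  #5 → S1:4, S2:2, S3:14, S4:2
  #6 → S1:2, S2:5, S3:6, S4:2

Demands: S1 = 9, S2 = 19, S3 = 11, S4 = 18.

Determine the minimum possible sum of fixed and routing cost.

181

Open {#1, #5, #6}: assign each demand point to its cheapest open site.
  S1→#6 9×2=18, S2→#5 19×2=38, S3→#1 11×2=22, S4→#5 18×2=36
  routing cost 114, fixed 67 → total 181.
Compare {#1, #5}: routing cost 132 + fixed 51 = 183.
Compare {#3, #5, #6}: routing cost 125 + fixed 64 = 189.
Compare {#3, #5}: routing cost 143 + fixed 48 = 191.
All other subsets cost ≥ 183. Minimum total cost: 181.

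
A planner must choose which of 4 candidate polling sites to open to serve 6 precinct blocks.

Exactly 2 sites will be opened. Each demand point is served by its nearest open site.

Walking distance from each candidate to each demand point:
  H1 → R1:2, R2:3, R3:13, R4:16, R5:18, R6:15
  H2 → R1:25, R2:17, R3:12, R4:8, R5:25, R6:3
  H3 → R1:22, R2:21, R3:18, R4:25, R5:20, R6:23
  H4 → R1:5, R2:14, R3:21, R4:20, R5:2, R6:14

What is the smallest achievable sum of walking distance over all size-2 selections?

Open {H2, H4}.
  R1→H4 5, R2→H4 14, R3→H2 12, R4→H2 8, R5→H4 2, R6→H2 3  ⇒ total 44.
Compare {H1, H2}: total 46.
Compare {H1, H4}: total 50.
No size-2 selection does better; minimum is 44.

44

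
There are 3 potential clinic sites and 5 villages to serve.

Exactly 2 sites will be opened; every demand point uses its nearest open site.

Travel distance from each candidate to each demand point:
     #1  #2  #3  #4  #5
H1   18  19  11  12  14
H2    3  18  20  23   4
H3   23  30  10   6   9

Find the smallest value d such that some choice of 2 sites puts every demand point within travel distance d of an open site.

Open {H1, H2}.
  Farthest demand point is #2 at travel distance 18 (to H2); all others are ≤ 18.
With {H2, H3} the worst case is 18.
With {H1, H3} the worst case is 19.
No size-2 selection achieves below 18.

18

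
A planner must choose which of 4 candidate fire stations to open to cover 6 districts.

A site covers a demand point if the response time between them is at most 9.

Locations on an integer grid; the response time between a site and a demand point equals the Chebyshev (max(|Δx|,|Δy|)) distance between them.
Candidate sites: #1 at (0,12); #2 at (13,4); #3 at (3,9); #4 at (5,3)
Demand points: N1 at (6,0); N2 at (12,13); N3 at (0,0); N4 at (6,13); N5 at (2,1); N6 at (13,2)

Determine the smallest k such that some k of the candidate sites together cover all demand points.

2

Coverage sets (demand points within 9 of each site):
  #1: {N4}
  #2: {N1, N2, N4, N6}
  #3: {N1, N2, N3, N4, N5}
  #4: {N1, N3, N5, N6}
No single site covers all 6 demand points.
But {#2, #3} covers everything, so the minimum is 2.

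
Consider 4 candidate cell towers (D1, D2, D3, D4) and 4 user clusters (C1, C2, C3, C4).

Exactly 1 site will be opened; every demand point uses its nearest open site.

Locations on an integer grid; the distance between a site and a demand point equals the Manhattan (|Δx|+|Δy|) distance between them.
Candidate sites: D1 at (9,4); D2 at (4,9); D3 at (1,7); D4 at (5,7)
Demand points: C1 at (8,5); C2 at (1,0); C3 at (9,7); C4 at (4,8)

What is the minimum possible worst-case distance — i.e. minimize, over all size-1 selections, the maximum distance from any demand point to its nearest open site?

9

Open {D3}.
  Farthest demand point is C1 at distance 9 (to D3); all others are ≤ 9.
With {D4} the worst case is 11.
With {D1} the worst case is 12.
No size-1 selection achieves below 9.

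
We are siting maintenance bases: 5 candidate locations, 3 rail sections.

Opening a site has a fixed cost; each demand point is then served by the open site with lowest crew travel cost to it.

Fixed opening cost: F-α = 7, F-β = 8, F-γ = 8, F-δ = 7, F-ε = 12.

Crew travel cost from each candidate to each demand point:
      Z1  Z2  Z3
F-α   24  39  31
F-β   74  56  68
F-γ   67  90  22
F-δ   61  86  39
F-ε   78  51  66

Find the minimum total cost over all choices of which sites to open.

Open {F-α, F-γ}: assign each demand point to its cheapest open site.
  Z1→F-α 24, Z2→F-α 39, Z3→F-γ 22
  crew travel cost 85, fixed 15 → total 100.
Compare {F-α}: crew travel cost 94 + fixed 7 = 101.
Compare {F-α, F-γ, F-δ}: crew travel cost 85 + fixed 22 = 107.
Compare {F-α, F-δ}: crew travel cost 94 + fixed 14 = 108.
All other subsets cost ≥ 101. Minimum total cost: 100.

100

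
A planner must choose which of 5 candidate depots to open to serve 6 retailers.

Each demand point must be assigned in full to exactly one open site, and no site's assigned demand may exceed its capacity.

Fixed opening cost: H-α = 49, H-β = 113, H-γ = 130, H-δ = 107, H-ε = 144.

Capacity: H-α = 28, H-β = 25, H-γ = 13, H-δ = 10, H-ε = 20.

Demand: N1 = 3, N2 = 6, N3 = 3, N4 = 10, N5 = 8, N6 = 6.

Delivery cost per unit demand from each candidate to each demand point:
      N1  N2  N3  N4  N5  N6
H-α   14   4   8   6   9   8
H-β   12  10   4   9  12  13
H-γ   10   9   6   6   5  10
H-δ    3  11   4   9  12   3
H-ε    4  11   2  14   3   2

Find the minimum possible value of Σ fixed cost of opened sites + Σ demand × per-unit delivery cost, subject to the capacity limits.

331

Open {H-α, H-ε}; cheapest assignment that respects the capacities:
  H-α (cap 28, load 16): N2, N4 — cost 6×4 + 10×6 = 84
  H-ε (cap 20, load 20): N1, N3, N5, N6 — cost 3×4 + 3×2 + 8×3 + 6×2 = 54
  Shipping 138, fixed 193 → total 331.
  Any other capacity-feasible assignment to {H-α, H-ε} ships for at least 138.
Compare {H-α, H-δ}: its best feasible assignment gives total 363.
Compare {H-α, H-γ}: its best feasible assignment gives total 405.
Every other set of open sites that can feasibly serve all demand totals ≥ 363 even under its best assignment. Minimum: 331.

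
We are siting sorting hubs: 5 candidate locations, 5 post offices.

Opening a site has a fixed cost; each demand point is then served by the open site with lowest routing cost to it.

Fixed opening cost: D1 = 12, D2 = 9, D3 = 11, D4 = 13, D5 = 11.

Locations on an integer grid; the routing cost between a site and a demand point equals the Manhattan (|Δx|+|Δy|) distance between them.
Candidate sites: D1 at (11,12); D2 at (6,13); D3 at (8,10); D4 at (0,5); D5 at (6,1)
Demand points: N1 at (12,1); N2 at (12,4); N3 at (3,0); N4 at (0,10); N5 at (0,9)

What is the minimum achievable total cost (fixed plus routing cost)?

52

Open {D4, D5}: assign each demand point to its cheapest open site.
  N1→D5 6, N2→D5 9, N3→D5 4, N4→D4 5, N5→D4 4
  routing cost 28, fixed 24 → total 52.
Compare {D2, D5}: routing cost 38 + fixed 20 = 58.
Compare {D3, D5}: routing cost 36 + fixed 22 = 58.
Compare {D4}: routing cost 46 + fixed 13 = 59.
All other subsets cost ≥ 58. Minimum total cost: 52.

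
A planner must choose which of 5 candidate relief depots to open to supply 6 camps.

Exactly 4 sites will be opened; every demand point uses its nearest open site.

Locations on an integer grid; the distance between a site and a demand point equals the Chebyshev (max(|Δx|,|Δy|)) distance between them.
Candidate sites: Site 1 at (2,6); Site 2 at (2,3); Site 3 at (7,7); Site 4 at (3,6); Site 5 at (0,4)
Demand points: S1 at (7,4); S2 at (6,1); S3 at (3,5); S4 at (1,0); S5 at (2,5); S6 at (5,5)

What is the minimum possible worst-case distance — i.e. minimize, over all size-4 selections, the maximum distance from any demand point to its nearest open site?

Open {Site 1, Site 2, Site 3, Site 4}.
  Farthest demand point is S2 at distance 4 (to Site 2); all others are ≤ 4.
With {Site 1, Site 2, Site 3, Site 5} the worst case is 4.
With {Site 1, Site 2, Site 4, Site 5} the worst case is 4.
No size-4 selection achieves below 4.

4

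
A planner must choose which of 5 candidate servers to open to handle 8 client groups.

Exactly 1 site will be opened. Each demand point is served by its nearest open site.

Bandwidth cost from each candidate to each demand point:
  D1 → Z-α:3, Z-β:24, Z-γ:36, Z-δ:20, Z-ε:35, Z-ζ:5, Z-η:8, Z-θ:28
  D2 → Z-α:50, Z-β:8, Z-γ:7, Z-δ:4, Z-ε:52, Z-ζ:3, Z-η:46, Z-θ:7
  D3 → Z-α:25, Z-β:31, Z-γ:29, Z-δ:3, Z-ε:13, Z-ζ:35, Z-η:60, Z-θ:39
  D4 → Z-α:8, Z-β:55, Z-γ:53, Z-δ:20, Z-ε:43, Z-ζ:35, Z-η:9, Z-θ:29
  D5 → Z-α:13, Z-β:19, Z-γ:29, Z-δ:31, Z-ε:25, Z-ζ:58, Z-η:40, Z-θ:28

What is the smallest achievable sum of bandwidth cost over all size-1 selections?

Open {D1}.
  Z-α→D1 3, Z-β→D1 24, Z-γ→D1 36, Z-δ→D1 20, Z-ε→D1 35, Z-ζ→D1 5, Z-η→D1 8, Z-θ→D1 28  ⇒ total 159.
Compare {D2}: total 177.
Compare {D3}: total 235.
No size-1 selection does better; minimum is 159.

159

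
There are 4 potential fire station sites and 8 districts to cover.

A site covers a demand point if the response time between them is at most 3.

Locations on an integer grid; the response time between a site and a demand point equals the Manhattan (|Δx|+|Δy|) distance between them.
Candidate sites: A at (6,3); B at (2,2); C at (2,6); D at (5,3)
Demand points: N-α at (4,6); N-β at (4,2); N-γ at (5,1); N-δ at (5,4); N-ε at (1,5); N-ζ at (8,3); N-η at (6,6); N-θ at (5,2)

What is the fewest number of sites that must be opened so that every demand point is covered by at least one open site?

2

Coverage sets (demand points within 3 of each site):
  A: {N-β, N-γ, N-δ, N-ζ, N-η, N-θ}
  B: {N-β, N-θ}
  C: {N-α, N-ε}
  D: {N-β, N-γ, N-δ, N-ζ, N-θ}
No single site covers all 8 demand points.
But {A, C} covers everything, so the minimum is 2.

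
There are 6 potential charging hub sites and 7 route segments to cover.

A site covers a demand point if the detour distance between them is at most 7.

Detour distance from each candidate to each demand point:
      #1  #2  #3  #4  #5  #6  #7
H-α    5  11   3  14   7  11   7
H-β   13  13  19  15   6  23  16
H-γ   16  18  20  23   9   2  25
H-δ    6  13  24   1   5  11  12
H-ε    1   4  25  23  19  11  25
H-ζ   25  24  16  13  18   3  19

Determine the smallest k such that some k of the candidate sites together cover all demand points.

Coverage sets (demand points within 7 of each site):
  H-α: {#1, #3, #5, #7}
  H-β: {#5}
  H-γ: {#6}
  H-δ: {#1, #4, #5}
  H-ε: {#1, #2}
  H-ζ: {#6}
No 3 sites suffice: every size-3 union leaves at least one demand point uncovered.
But {H-α, H-γ, H-δ, H-ε} covers everything, so the minimum is 4.

4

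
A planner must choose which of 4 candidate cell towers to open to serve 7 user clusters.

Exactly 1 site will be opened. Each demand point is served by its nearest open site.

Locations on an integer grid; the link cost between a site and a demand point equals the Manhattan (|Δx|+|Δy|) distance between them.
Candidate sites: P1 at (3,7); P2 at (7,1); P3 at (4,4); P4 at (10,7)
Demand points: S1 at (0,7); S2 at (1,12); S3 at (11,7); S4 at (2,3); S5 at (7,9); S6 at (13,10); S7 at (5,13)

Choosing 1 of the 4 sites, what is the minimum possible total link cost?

50

Open {P1}.
  S1→P1 3, S2→P1 7, S3→P1 8, S4→P1 5, S5→P1 6, S6→P1 13, S7→P1 8  ⇒ total 50.
Compare {P4}: total 59.
Compare {P3}: total 64.
No size-1 selection does better; minimum is 50.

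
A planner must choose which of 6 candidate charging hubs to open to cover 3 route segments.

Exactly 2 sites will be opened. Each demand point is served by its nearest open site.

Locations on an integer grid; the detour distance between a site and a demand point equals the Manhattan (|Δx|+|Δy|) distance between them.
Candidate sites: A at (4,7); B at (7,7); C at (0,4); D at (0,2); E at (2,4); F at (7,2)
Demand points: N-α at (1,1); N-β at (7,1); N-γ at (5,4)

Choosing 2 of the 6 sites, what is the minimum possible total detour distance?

Open {D, F}.
  N-α→D 2, N-β→F 1, N-γ→F 4  ⇒ total 7.
Compare {E, F}: total 8.
Compare {C, F}: total 9.
No size-2 selection does better; minimum is 7.

7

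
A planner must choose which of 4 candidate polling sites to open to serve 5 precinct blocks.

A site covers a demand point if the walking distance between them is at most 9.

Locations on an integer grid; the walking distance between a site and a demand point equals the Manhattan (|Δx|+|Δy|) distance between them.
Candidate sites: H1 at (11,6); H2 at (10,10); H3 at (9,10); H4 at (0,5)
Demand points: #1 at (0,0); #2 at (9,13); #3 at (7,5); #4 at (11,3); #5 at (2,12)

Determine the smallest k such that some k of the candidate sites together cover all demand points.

Coverage sets (demand points within 9 of each site):
  H1: {#2, #3, #4}
  H2: {#2, #3, #4}
  H3: {#2, #3, #4, #5}
  H4: {#1, #3, #5}
No single site covers all 5 demand points.
But {H1, H4} covers everything, so the minimum is 2.

2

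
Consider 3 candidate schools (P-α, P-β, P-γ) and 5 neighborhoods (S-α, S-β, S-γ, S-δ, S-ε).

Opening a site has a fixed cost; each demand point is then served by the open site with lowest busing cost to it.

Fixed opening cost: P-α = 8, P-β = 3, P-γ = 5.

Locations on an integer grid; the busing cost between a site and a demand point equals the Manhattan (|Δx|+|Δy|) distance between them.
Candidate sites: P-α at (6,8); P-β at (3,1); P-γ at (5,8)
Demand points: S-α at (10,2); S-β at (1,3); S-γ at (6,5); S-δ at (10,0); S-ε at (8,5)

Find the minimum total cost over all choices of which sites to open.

Open {P-β, P-γ}: assign each demand point to its cheapest open site.
  S-α→P-β 8, S-β→P-β 4, S-γ→P-γ 4, S-δ→P-β 8, S-ε→P-γ 6
  busing cost 30, fixed 8 → total 38.
Compare {P-β}: busing cost 36 + fixed 3 = 39.
Compare {P-α, P-β}: busing cost 28 + fixed 11 = 39.
Compare {P-α, P-β, P-γ}: busing cost 28 + fixed 16 = 44.
All other subsets cost ≥ 39. Minimum total cost: 38.

38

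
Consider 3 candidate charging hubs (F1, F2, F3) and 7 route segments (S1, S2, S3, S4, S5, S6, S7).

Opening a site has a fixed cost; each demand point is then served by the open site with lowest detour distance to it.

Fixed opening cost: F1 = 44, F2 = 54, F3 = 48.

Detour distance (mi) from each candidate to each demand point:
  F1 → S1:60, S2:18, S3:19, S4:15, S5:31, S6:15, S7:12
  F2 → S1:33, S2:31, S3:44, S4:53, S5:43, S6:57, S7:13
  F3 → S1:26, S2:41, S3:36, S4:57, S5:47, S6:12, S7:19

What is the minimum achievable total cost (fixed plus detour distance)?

214

Open {F1}: assign each demand point to its cheapest open site.
  S1→F1 60, S2→F1 18, S3→F1 19, S4→F1 15, S5→F1 31, S6→F1 15, S7→F1 12
  detour distance 170, fixed 44 → total 214.
Compare {F1, F3}: detour distance 133 + fixed 92 = 225.
Compare {F1, F2}: detour distance 143 + fixed 98 = 241.
Compare {F1, F2, F3}: detour distance 133 + fixed 146 = 279.
All other subsets cost ≥ 225. Minimum total cost: 214.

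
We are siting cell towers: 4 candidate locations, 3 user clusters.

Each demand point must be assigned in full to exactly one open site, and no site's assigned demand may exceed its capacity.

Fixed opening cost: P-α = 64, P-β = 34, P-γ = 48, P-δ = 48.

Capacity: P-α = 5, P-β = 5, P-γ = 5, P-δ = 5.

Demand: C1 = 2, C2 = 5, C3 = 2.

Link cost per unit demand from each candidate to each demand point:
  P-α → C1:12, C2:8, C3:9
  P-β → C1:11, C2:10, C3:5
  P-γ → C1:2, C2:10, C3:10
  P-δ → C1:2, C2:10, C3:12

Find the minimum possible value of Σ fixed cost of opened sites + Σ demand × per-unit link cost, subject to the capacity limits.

156

Open {P-β, P-γ}; cheapest assignment that respects the capacities:
  P-β (cap 5, load 5): C2 — cost 5×10 = 50
  P-γ (cap 5, load 4): C1, C3 — cost 2×2 + 2×10 = 24
  Shipping 74, fixed 82 → total 156.
  Any other capacity-feasible assignment to {P-β, P-γ} ships for at least 74.
Compare {P-β, P-δ}: its best feasible assignment gives total 160.
Compare {P-α, P-β}: its best feasible assignment gives total 170.
Every other set of open sites that can feasibly serve all demand totals ≥ 160 even under its best assignment. Minimum: 156.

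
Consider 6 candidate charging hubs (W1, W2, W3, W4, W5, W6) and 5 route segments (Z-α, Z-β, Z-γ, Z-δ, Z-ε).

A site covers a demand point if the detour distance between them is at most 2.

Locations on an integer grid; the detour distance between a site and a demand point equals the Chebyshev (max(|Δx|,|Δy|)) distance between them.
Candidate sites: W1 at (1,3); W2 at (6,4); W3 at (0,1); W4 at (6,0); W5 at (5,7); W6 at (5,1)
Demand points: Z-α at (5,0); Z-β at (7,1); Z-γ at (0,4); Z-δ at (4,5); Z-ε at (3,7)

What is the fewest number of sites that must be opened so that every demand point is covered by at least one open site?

3

Coverage sets (demand points within 2 of each site):
  W1: {Z-γ}
  W2: {Z-δ}
  W3: {}
  W4: {Z-α, Z-β}
  W5: {Z-δ, Z-ε}
  W6: {Z-α, Z-β}
No 2 sites suffice: every size-2 union leaves at least one demand point uncovered.
But {W1, W4, W5} covers everything, so the minimum is 3.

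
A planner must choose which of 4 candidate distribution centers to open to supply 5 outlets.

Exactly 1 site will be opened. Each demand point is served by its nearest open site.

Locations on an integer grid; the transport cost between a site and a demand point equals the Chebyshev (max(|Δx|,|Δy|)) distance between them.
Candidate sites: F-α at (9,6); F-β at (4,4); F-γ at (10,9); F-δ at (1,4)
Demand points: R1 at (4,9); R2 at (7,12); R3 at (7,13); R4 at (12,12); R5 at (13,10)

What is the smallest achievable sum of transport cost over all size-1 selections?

19

Open {F-γ}.
  R1→F-γ 6, R2→F-γ 3, R3→F-γ 4, R4→F-γ 3, R5→F-γ 3  ⇒ total 19.
Compare {F-α}: total 28.
Compare {F-β}: total 39.
No size-1 selection does better; minimum is 19.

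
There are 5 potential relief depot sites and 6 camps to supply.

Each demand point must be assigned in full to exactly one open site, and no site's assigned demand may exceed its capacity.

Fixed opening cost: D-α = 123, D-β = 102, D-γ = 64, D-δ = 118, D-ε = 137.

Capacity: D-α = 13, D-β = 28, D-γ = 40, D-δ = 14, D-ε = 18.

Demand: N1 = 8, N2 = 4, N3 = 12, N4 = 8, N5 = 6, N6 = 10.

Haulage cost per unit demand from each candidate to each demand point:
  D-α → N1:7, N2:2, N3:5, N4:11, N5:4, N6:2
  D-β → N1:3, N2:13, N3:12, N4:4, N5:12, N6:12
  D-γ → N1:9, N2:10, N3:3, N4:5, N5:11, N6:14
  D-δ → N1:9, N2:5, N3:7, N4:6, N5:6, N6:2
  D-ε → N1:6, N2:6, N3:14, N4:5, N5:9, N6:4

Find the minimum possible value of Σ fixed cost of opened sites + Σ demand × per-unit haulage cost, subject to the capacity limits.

Open {D-γ, D-δ}; cheapest assignment that respects the capacities:
  D-γ (cap 40, load 34): N1, N3, N4, N5 — cost 8×9 + 12×3 + 8×5 + 6×11 = 214
  D-δ (cap 14, load 14): N2, N6 — cost 4×5 + 10×2 = 40
  Shipping 254, fixed 182 → total 436.
  Any other capacity-feasible assignment to {D-γ, D-δ} ships for at least 254.
Compare {D-α, D-γ}: its best feasible assignment gives total 461.
Compare {D-γ, D-ε}: its best feasible assignment gives total 471.
Every other set of open sites that can feasibly serve all demand totals ≥ 461 even under its best assignment. Minimum: 436.

436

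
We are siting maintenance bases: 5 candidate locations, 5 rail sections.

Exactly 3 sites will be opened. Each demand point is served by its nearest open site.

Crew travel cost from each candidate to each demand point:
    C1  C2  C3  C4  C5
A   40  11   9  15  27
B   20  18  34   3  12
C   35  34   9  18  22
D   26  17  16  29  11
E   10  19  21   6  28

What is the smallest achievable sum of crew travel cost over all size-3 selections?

45

Open {A, B, E}.
  C1→E 10, C2→A 11, C3→A 9, C4→B 3, C5→B 12  ⇒ total 45.
Compare {A, D, E}: total 47.
Compare {B, C, E}: total 52.
No size-3 selection does better; minimum is 45.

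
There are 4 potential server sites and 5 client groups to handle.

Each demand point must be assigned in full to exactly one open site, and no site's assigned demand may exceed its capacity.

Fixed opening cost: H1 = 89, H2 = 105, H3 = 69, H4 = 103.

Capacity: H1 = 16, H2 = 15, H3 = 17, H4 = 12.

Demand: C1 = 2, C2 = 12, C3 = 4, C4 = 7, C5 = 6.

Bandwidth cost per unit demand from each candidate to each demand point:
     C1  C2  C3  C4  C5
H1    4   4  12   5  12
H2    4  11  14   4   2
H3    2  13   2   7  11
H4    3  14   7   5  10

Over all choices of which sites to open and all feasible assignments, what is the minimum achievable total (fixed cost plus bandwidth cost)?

337

Open {H1, H3}; cheapest assignment that respects the capacities:
  H1 (cap 16, load 14): C1, C2 — cost 2×4 + 12×4 = 56
  H3 (cap 17, load 17): C3, C4, C5 — cost 4×2 + 7×7 + 6×11 = 123
  Shipping 179, fixed 158 → total 337.
  Any other capacity-feasible assignment to {H1, H3} ships for at least 179.
Compare {H1, H2}: its best feasible assignment gives total 338.
Compare {H1, H2, H3}: its best feasible assignment gives total 363.
Every other set of open sites that can feasibly serve all demand totals ≥ 338 even under its best assignment. Minimum: 337.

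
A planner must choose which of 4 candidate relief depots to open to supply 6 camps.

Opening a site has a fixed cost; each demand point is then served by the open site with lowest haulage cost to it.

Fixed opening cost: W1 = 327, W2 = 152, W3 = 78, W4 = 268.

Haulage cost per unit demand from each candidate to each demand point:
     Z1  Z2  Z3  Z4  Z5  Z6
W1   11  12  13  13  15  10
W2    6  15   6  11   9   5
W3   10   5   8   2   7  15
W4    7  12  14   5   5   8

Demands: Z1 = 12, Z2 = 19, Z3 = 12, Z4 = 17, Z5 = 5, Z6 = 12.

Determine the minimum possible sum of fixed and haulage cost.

598

Open {W2, W3}: assign each demand point to its cheapest open site.
  Z1→W2 12×6=72, Z2→W3 19×5=95, Z3→W2 12×6=72, Z4→W3 17×2=34, Z5→W3 5×7=35, Z6→W2 12×5=60
  haulage cost 368, fixed 230 → total 598.
Compare {W3}: haulage cost 560 + fixed 78 = 638.
Compare {W3, W4}: haulage cost 430 + fixed 346 = 776.
Compare {W2, W3, W4}: haulage cost 358 + fixed 498 = 856.
All other subsets cost ≥ 638. Minimum total cost: 598.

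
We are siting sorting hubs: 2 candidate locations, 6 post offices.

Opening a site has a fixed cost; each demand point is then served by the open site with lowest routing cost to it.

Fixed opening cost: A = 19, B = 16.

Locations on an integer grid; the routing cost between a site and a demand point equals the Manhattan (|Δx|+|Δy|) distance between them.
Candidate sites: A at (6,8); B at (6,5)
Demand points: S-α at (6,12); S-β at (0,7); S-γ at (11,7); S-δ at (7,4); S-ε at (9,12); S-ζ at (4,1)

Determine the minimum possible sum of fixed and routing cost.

Open {B}: assign each demand point to its cheapest open site.
  S-α→B 7, S-β→B 8, S-γ→B 7, S-δ→B 2, S-ε→B 10, S-ζ→B 6
  routing cost 40, fixed 16 → total 56.
Compare {A}: routing cost 38 + fixed 19 = 57.
Compare {A, B}: routing cost 32 + fixed 35 = 67.

56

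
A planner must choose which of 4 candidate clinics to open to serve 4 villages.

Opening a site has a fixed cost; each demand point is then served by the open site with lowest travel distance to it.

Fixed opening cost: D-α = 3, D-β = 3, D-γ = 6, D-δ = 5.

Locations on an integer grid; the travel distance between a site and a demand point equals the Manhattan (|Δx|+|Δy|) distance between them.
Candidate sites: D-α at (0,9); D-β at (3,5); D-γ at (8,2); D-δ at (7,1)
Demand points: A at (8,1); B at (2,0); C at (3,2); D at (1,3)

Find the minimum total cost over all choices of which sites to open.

Open {D-β, D-δ}: assign each demand point to its cheapest open site.
  A→D-δ 1, B→D-β 6, C→D-β 3, D→D-β 4
  travel distance 14, fixed 8 → total 22.
Compare {D-β, D-γ}: travel distance 14 + fixed 9 = 23.
Compare {D-β}: travel distance 22 + fixed 3 = 25.
Compare {D-δ}: travel distance 20 + fixed 5 = 25.
All other subsets cost ≥ 23. Minimum total cost: 22.

22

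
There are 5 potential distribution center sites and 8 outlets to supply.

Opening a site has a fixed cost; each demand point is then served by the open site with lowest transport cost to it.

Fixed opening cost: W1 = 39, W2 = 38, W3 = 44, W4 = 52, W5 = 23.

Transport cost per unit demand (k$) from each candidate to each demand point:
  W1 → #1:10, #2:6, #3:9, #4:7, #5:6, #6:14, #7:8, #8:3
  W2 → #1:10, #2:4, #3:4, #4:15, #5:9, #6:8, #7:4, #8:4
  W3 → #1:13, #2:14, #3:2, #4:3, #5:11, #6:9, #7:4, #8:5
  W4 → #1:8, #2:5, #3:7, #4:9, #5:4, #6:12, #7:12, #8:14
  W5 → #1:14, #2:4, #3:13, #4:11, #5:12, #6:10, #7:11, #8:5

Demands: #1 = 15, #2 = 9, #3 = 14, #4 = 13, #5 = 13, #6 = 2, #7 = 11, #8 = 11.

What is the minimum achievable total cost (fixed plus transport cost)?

497

Open {W3, W4}: assign each demand point to its cheapest open site.
  #1→W4 15×8=120, #2→W4 9×5=45, #3→W3 14×2=28, #4→W3 13×3=39, #5→W4 13×4=52, #6→W3 2×9=18, #7→W3 11×4=44, #8→W3 11×5=55
  transport cost 401, fixed 96 → total 497.
Compare {W3, W4, W5}: transport cost 392 + fixed 119 = 511.
Compare {W2, W3, W4}: transport cost 379 + fixed 134 = 513.
Compare {W1, W3, W4}: transport cost 379 + fixed 135 = 514.
All other subsets cost ≥ 511. Minimum total cost: 497.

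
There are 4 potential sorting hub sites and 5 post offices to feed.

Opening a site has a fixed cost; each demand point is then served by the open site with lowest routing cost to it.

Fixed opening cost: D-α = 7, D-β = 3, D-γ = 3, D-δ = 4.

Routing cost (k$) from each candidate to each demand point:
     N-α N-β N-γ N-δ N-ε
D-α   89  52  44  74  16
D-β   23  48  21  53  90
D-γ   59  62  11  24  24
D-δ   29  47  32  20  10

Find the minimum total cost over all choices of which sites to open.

121

Open {D-β, D-γ, D-δ}: assign each demand point to its cheapest open site.
  N-α→D-β 23, N-β→D-δ 47, N-γ→D-γ 11, N-δ→D-δ 20, N-ε→D-δ 10
  routing cost 111, fixed 10 → total 121.
Compare {D-γ, D-δ}: routing cost 117 + fixed 7 = 124.
Compare {D-β, D-δ}: routing cost 121 + fixed 7 = 128.
Compare {D-α, D-β, D-γ, D-δ}: routing cost 111 + fixed 17 = 128.
All other subsets cost ≥ 124. Minimum total cost: 121.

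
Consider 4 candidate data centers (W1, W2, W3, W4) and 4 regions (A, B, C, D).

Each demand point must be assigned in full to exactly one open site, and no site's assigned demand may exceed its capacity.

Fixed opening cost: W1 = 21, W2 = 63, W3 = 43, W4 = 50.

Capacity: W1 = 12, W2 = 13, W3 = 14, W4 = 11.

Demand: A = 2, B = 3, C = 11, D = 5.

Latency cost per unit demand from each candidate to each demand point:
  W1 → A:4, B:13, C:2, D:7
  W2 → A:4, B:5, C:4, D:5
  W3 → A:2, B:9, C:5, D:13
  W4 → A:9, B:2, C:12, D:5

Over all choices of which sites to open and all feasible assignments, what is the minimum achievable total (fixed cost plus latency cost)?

Open {W1, W4}; cheapest assignment that respects the capacities:
  W1 (cap 12, load 11): C — cost 11×2 = 22
  W4 (cap 11, load 10): A, B, D — cost 2×9 + 3×2 + 5×5 = 49
  Shipping 71, fixed 71 → total 142.
  Any other capacity-feasible assignment to {W1, W4} ships for at least 71.
Compare {W1, W2}: its best feasible assignment gives total 154.
Compare {W1, W3, W4}: its best feasible assignment gives total 171.
Every other set of open sites that can feasibly serve all demand totals ≥ 154 even under its best assignment. Minimum: 142.

142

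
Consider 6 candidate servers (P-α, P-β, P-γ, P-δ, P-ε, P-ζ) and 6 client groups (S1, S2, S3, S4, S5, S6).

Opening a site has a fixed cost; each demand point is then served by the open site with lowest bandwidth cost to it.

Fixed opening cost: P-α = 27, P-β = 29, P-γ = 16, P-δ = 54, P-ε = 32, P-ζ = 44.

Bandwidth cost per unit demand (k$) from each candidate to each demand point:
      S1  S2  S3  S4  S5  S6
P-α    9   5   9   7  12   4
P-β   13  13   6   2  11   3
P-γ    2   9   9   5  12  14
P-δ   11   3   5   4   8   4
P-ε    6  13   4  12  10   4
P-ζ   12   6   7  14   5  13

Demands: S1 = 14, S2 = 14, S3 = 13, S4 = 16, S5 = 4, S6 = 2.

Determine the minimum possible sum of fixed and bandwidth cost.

304

Open {P-β, P-γ, P-δ}: assign each demand point to its cheapest open site.
  S1→P-γ 14×2=28, S2→P-δ 14×3=42, S3→P-δ 13×5=65, S4→P-β 16×2=32, S5→P-δ 4×8=32, S6→P-β 2×3=6
  bandwidth cost 205, fixed 99 → total 304.
Compare {P-γ, P-δ}: bandwidth cost 239 + fixed 70 = 309.
Compare {P-β, P-γ, P-δ, P-ε}: bandwidth cost 192 + fixed 131 = 323.
Compare {P-γ, P-δ, P-ε}: bandwidth cost 226 + fixed 102 = 328.
All other subsets cost ≥ 309. Minimum total cost: 304.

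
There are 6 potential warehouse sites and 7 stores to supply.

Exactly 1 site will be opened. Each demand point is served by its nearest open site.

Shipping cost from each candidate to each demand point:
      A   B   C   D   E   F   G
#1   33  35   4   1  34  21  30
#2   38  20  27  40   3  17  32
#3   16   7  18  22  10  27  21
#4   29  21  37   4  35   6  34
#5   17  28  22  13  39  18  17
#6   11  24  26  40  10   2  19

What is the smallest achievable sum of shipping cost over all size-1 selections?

121

Open {#3}.
  A→#3 16, B→#3 7, C→#3 18, D→#3 22, E→#3 10, F→#3 27, G→#3 21  ⇒ total 121.
Compare {#6}: total 132.
Compare {#5}: total 154.
No size-1 selection does better; minimum is 121.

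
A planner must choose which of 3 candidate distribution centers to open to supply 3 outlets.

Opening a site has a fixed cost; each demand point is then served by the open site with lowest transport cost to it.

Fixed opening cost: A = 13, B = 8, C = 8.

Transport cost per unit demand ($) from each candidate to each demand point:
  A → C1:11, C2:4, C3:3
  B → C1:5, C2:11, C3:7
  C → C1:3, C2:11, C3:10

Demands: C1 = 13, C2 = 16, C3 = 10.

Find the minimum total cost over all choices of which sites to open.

154

Open {A, C}: assign each demand point to its cheapest open site.
  C1→C 13×3=39, C2→A 16×4=64, C3→A 10×3=30
  transport cost 133, fixed 21 → total 154.
Compare {A, B, C}: transport cost 133 + fixed 29 = 162.
Compare {A, B}: transport cost 159 + fixed 21 = 180.
Compare {A}: transport cost 237 + fixed 13 = 250.
All other subsets cost ≥ 162. Minimum total cost: 154.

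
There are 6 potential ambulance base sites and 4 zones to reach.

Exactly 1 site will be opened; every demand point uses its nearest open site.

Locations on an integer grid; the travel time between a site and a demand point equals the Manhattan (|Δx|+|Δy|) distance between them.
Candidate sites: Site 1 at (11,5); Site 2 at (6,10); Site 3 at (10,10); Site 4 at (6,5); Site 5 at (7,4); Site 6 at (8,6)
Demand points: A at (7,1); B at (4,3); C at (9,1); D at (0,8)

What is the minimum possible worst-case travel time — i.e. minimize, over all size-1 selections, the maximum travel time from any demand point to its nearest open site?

9

Open {Site 4}.
  Farthest demand point is D at travel time 9 (to Site 4); all others are ≤ 9.
With {Site 6} the worst case is 10.
With {Site 5} the worst case is 11.
No size-1 selection achieves below 9.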